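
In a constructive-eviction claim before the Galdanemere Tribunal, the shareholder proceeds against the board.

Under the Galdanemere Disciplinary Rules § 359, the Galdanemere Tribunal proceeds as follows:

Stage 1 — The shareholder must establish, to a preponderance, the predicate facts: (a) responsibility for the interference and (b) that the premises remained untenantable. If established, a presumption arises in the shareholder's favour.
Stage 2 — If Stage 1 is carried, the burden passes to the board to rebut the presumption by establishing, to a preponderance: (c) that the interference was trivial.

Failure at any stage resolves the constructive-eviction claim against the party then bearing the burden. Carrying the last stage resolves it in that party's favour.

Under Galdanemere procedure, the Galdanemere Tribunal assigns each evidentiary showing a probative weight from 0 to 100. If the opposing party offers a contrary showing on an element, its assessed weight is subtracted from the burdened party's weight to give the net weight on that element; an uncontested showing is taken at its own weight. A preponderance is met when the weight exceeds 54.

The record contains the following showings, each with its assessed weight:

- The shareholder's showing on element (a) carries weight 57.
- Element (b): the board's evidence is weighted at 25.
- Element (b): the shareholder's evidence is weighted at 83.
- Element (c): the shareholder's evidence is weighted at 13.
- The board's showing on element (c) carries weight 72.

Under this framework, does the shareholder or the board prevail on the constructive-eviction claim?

At Stage 1 the shareholder must meet a preponderance (weight exceeds 54): on (a) the weight is 57, which does exceed 54, so (a) meets the standard; on (b) the weight is 83 less the opposing 25 gives net 58, which does exceed 54, so (b) meets the standard.
  The shareholder carries Stage 1; the board now bears the burden.
At Stage 2 the board must meet a preponderance (weight exceeds 54): on (c) the weight is 72 less the opposing 13 gives net 59, > 54, so (c) meets the standard.
  Stage 2 carried; the final stage is satisfied.
With every stage satisfied, the board prevails.

board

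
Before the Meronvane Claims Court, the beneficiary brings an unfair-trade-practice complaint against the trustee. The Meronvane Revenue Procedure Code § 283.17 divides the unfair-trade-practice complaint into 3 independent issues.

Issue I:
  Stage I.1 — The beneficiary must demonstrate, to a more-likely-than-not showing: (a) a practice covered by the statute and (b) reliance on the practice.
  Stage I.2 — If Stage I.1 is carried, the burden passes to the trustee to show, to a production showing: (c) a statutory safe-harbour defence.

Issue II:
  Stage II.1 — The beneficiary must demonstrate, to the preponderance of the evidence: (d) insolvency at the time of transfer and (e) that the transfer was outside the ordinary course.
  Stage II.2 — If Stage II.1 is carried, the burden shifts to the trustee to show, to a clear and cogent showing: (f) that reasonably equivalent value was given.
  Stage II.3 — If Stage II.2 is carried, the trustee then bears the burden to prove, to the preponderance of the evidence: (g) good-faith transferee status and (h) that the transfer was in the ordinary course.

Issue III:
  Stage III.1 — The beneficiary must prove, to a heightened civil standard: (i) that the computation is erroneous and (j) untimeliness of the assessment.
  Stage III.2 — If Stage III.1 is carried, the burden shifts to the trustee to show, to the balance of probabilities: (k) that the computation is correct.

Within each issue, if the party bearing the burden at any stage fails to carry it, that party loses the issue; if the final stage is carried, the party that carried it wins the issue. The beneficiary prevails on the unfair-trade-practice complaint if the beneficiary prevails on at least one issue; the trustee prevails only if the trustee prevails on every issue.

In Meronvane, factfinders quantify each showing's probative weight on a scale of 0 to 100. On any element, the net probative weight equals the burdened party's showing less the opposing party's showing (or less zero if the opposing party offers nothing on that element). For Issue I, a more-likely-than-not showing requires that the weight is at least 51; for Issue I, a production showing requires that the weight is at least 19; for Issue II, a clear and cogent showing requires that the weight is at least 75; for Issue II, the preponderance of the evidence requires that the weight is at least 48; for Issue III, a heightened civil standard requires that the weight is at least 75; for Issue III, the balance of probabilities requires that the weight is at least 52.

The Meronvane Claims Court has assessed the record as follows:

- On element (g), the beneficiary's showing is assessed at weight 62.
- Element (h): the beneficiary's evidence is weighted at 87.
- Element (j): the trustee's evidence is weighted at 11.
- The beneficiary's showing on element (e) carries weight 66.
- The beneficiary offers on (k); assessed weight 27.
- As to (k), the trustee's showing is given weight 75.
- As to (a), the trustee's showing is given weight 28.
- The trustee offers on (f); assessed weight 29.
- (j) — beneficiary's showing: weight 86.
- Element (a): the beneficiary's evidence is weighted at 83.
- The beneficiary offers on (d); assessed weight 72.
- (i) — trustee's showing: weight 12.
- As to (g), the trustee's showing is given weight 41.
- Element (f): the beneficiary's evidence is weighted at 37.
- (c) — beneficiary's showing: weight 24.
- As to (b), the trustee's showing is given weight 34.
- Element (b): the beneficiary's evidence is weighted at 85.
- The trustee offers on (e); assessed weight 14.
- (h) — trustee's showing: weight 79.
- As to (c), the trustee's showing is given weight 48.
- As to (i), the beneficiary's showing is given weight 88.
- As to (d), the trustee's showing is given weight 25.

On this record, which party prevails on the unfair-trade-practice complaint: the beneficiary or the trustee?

beneficiary

— Issue I —
At Stage I.1 the beneficiary must meet a more-likely-than-not showing (weight is at least 51): on (a) the weight is 83 less the opposing 28 gives net 55, ≥ 51, so (a) meets the standard; on (b) the weight is 85 less the opposing 34 gives net 51, which does reach 51, so (b) meets the standard.
  Stage I.1 is satisfied; the onus moves to the trustee.
At Stage I.2 the trustee must meet a production showing (weight is at least 19): on (c) the weight is 48 less the opposing 24 gives net 24, which does reach 19, so (c) meets the standard.
  The trustee carries the last stage.
Every stage carried; the trustee prevails on this issue.
— Issue II —
Stage II.1 (beneficiary, the preponderance of the evidence, weight is at least 48): (d) net 72−25=47 < 48 — fails; (e) net 66−14=52 ≥ 48 — meets.
  Stage II.1 not carried; the beneficiary fails its burden.
So the trustee prevails on this issue.
— Issue III —
At Stage III.1 the beneficiary must meet a heightened civil standard (weight is at least 75): on (i) the weight is 88 less the opposing 12 gives net 76, which does reach 75, so (i) meets the standard; on (j) the weight is 86 less the opposing 11 gives net 75, which does reach 75, so (j) meets the standard.
  Stage III.1 carried; the burden shifts to the trustee.
At Stage III.2 the trustee must meet the balance of probabilities (weight is at least 52): on (k) the weight is 75 less the opposing 27 gives net 48, < 52, so (k) does not meet the standard.
  The trustee does not carry Stage III.2.
The beneficiary prevails on this issue.
Per-issue: Issue I → trustee; Issue II → trustee; Issue III → beneficiary. The beneficiary must prevail on at least one issue; overall, the beneficiary prevails.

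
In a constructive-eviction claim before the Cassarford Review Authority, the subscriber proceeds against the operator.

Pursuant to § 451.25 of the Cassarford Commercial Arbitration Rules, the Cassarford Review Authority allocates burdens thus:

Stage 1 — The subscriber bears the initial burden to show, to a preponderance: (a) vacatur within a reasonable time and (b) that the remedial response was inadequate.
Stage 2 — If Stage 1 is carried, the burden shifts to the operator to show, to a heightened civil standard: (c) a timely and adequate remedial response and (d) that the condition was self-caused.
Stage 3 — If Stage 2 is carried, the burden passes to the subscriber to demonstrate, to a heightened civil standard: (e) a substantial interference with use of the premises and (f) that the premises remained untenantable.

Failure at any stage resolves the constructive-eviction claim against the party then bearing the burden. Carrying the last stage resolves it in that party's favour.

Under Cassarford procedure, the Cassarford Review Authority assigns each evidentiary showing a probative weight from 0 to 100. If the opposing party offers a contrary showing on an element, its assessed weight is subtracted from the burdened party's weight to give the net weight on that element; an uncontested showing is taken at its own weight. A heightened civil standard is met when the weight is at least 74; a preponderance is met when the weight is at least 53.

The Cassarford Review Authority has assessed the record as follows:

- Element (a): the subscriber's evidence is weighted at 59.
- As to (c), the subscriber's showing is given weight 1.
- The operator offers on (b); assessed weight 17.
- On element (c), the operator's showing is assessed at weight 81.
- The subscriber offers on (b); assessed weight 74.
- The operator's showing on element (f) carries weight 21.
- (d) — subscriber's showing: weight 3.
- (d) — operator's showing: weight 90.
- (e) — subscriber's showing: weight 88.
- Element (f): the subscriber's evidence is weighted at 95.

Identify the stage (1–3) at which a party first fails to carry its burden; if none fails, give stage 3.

Stage 1 (subscriber, a preponderance, weight is at least 53): (a) 59 ≥ 53 — meets; (b) net 74−17=57 ≥ 53 — meets.
  Stage 1 carried; the burden shifts to the operator.
Stage 2 (operator, a heightened civil standard, weight is at least 74): (c) net 81−1=80 ≥ 74 — meets; (d) net 90−3=87 ≥ 74 — meets.
  Stage 2 is satisfied; the onus moves to the subscriber.
Stage 3 (subscriber, a heightened civil standard, weight is at least 74): (e) 88 ≥ 74 — meets; (f) net 95−21=74 ≥ 74 — meets.
  Stage 3 carried; the final stage is satisfied.
Every stage carried; the subscriber prevails.

stage 3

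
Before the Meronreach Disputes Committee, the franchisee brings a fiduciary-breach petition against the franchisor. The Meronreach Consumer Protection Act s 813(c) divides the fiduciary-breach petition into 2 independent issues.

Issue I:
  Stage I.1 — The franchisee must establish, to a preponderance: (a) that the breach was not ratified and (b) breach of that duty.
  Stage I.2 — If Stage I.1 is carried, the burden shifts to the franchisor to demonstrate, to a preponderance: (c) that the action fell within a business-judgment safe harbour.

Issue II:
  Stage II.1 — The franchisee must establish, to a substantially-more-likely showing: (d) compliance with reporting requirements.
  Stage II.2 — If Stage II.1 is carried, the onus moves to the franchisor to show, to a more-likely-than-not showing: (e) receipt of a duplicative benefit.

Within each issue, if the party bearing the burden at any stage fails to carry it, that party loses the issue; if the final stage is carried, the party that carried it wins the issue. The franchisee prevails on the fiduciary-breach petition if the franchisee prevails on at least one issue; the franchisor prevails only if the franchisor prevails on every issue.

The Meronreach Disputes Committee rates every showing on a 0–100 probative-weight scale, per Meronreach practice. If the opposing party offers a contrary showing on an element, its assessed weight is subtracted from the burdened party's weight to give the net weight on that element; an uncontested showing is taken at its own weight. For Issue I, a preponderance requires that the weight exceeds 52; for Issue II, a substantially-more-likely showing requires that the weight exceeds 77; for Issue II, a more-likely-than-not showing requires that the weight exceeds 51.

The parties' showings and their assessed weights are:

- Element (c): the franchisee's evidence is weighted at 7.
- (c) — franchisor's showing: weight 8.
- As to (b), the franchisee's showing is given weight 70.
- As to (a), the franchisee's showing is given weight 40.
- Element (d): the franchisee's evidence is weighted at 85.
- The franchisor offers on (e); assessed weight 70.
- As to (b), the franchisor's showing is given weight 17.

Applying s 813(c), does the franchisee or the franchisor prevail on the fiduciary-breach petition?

— Issue I —
Stage I.1 — burden on franchisee; standard: a preponderance (weight exceeds 52).
    (a): 40 ≤ 52 [not met]
    (b): 70 − 17 = 53 > 52 [met]
  Stage I.1 not carried; the franchisee fails its burden.
So the franchisor prevails on this issue.
— Issue II —
At Stage II.1 the franchisee must meet a substantially-more-likely showing (weight exceeds 77): on (d) the weight is 85, which does exceed 77, so (d) meets the standard.
  The franchisee carries Stage II.1; the franchisor now bears the burden.
At Stage II.2 the franchisor must meet a more-likely-than-not showing (weight exceeds 51): on (e) the weight is 70, which does exceed 51, so (e) meets the standard.
  All elements met at the final stage.
With every stage satisfied, the franchisor prevails on this issue.
Per-issue: Issue I → franchisor; Issue II → franchisor. The franchisee must prevail on at least one issue; overall, the franchisor prevails.

franchisor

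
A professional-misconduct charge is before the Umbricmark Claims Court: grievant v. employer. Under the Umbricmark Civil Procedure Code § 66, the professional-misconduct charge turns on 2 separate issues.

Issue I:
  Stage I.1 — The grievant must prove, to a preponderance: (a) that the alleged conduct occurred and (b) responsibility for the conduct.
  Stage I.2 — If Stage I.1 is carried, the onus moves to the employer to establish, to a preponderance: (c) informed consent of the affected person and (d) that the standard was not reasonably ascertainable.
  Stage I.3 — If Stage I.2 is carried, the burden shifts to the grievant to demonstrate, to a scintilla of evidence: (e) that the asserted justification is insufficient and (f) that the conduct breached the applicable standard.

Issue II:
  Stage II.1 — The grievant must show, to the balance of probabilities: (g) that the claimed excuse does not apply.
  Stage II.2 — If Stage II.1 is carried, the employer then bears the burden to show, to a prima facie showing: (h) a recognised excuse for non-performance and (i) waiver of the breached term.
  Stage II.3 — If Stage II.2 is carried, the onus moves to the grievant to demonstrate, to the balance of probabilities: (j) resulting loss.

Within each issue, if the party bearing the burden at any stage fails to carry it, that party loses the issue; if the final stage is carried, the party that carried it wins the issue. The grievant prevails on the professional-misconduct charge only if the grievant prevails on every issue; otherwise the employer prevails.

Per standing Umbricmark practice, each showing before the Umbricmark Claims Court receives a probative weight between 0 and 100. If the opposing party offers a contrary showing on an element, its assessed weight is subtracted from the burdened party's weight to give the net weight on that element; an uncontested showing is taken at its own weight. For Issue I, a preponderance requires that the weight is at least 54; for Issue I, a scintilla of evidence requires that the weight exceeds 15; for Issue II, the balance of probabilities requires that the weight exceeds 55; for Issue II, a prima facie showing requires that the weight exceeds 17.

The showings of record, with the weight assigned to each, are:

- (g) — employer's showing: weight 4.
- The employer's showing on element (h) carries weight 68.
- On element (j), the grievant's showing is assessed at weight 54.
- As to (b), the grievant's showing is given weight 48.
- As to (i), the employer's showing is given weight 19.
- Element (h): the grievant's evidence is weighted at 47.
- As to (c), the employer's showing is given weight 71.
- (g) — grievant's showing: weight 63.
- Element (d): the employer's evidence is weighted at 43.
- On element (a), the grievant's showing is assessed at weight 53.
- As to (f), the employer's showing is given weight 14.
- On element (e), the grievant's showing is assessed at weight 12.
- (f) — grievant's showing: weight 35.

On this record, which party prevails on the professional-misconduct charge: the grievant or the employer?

— Issue I —
At Stage I.1 the grievant must meet a preponderance (weight is at least 54): on (a) the weight is 53, < 54, so (a) does not meet the standard; on (b) the weight is 48, which does not reach 54, so (b) does not meet the standard.
  Not every element is met, so the grievant fails to carry Stage I.1.
The analysis ends at Stage I.1; the employer prevails on this issue.
— Issue II —
Stage II.1 (grievant, the balance of probabilities, weight exceeds 55): (g) net 63−4=59 > 55 — meets.
  The grievant carries Stage II.1; the employer now bears the burden.
Stage II.2 (employer, a prima facie showing, weight exceeds 17): (h) net 68−47=21 > 17 — meets; (i) 19 > 17 — meets.
  Stage II.2 is satisfied; the onus moves to the grievant.
Stage II.3 (grievant, the balance of probabilities, weight exceeds 55): (j) 54 ≤ 55 — fails.
  The grievant does not carry Stage II.3.
The analysis ends at Stage II.3; the employer prevails on this issue.
Per-issue: Issue I → employer; Issue II → employer. The grievant must prevail on every issue; overall, the employer prevails.

employer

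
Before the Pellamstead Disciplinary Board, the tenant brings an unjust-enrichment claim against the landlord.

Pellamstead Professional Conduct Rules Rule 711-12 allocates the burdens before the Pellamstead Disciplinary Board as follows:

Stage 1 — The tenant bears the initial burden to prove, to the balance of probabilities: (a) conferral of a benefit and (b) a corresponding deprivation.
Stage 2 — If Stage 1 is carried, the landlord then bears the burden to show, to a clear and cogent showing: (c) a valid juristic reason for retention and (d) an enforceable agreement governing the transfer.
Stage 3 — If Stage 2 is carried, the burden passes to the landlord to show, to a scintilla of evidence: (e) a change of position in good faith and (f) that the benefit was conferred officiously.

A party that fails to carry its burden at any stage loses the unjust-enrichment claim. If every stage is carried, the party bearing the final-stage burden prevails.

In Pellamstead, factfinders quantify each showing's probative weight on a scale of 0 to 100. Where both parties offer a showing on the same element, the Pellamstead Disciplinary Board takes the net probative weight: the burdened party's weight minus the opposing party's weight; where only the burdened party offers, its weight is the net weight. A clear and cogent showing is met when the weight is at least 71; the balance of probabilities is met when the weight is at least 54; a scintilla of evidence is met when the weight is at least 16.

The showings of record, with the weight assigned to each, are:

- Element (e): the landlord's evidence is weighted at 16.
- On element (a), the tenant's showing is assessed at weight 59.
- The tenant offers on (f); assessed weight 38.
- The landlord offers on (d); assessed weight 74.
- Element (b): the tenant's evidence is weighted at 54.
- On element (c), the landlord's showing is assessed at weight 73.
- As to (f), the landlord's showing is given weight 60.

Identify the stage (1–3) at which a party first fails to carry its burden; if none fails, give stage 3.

stage 3

At Stage 1 the tenant must meet the balance of probabilities (weight is at least 54): on (a) the weight is 59, ≥ 54, so (a) meets the standard; on (b) the weight is 54, ≥ 54, so (b) meets the standard.
  Stage 1 carried; the burden shifts to the landlord.
At Stage 2 the landlord must meet a clear and cogent showing (weight is at least 71): on (c) the weight is 73, ≥ 71, so (c) meets the standard; on (d) the weight is 74, which does reach 71, so (d) meets the standard.
  Stage 2 carried; the burden remains with the landlord.
At Stage 3 the landlord must meet a scintilla of evidence (weight is at least 16): on (e) the weight is 16, ≥ 16, so (e) meets the standard; on (f) the weight is 60 less the opposing 38 gives net 22, which does reach 16, so (f) meets the standard.
  The landlord carries the last stage.
All stages carried — the landlord prevails.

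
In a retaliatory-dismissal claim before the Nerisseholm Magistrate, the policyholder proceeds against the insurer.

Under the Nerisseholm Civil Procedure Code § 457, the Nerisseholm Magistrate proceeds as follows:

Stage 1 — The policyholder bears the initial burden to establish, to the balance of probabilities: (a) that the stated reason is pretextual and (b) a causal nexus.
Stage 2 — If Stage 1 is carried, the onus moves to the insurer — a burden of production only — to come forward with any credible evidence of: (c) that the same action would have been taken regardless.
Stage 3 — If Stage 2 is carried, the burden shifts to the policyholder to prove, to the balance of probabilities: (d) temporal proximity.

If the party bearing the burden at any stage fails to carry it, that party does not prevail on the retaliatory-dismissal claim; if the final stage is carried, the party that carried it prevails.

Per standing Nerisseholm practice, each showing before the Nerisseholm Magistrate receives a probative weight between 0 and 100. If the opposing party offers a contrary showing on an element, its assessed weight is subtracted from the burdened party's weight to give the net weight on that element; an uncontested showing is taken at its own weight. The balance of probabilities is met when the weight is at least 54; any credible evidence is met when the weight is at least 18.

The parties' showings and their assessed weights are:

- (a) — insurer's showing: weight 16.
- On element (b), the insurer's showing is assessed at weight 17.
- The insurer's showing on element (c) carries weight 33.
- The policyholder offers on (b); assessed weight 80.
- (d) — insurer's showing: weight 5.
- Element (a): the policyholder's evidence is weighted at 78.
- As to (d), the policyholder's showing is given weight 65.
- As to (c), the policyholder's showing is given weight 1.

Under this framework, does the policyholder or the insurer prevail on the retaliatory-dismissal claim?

Stage 1 — burden on policyholder; standard: the balance of probabilities (weight is at least 54).
    (a): 78 − 16 = 62 ≥ 54 [met]
    (b): 80 − 17 = 63 ≥ 54 [met]
  All elements met. The burden passes to the insurer.
Stage 2 — burden on insurer; standard: any credible evidence (weight is at least 18).
    (c): 33 − 1 = 32 ≥ 18 [met]
  Stage 2 is satisfied; the onus moves to the policyholder.
Stage 3 — burden on policyholder; standard: the balance of probabilities (weight is at least 54).
    (d): 65 − 5 = 60 ≥ 54 [met]
  All elements met at the final stage.
Every stage carried; the policyholder prevails.

policyholder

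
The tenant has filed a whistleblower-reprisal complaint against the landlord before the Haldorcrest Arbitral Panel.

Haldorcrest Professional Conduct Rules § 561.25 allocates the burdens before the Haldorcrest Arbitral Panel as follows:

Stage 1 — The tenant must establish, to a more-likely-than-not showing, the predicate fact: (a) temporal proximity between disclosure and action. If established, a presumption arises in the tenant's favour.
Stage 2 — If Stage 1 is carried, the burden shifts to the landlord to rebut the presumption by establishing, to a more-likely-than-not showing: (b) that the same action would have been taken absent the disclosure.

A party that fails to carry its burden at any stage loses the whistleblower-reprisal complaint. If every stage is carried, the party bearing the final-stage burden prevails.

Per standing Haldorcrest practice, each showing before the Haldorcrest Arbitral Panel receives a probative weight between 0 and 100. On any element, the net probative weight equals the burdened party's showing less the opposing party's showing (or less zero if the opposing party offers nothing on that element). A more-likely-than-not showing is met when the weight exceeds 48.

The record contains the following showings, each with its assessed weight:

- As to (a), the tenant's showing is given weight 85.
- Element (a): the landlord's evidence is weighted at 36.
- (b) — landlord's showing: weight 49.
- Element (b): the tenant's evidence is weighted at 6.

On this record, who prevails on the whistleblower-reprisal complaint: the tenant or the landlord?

At Stage 1 the tenant must meet a more-likely-than-not showing (weight exceeds 48): on (a) the weight is 85 less the opposing 36 gives net 49, which does exceed 48, so (a) meets the standard.
  Stage 1 is satisfied; the onus moves to the landlord.
At Stage 2 the landlord must meet a more-likely-than-not showing (weight exceeds 48): on (b) the weight is 49 less the opposing 6 gives net 43, which does not exceed 48, so (b) does not meet the standard.
  Stage 2 not carried; the landlord fails its burden.
The tenant prevails.

tenant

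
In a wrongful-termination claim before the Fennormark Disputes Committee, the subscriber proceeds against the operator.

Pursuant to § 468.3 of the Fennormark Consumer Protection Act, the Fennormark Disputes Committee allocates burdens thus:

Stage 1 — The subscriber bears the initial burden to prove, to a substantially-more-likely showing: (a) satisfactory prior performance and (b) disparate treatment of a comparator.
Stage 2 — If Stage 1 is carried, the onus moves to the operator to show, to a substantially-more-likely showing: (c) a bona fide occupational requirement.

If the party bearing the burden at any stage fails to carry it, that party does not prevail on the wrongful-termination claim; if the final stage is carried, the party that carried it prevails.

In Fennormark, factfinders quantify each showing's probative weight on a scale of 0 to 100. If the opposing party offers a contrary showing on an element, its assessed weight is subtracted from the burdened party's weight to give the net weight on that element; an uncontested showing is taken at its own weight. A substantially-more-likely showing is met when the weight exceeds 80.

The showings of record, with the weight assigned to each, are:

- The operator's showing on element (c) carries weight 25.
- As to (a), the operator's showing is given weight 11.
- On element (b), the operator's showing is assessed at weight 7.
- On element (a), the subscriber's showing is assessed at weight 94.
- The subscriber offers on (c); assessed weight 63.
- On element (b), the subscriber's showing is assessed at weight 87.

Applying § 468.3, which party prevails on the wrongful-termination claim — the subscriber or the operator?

operator

At Stage 1 the subscriber must meet a substantially-more-likely showing (weight exceeds 80): on (a) the weight is 94 less the opposing 11 gives net 83, > 80, so (a) meets the standard; on (b) the weight is 87 less the opposing 7 gives net 80, ≤ 80, so (b) does not meet the standard.
  The subscriber does not carry Stage 1.
The analysis ends at Stage 1; the operator prevails.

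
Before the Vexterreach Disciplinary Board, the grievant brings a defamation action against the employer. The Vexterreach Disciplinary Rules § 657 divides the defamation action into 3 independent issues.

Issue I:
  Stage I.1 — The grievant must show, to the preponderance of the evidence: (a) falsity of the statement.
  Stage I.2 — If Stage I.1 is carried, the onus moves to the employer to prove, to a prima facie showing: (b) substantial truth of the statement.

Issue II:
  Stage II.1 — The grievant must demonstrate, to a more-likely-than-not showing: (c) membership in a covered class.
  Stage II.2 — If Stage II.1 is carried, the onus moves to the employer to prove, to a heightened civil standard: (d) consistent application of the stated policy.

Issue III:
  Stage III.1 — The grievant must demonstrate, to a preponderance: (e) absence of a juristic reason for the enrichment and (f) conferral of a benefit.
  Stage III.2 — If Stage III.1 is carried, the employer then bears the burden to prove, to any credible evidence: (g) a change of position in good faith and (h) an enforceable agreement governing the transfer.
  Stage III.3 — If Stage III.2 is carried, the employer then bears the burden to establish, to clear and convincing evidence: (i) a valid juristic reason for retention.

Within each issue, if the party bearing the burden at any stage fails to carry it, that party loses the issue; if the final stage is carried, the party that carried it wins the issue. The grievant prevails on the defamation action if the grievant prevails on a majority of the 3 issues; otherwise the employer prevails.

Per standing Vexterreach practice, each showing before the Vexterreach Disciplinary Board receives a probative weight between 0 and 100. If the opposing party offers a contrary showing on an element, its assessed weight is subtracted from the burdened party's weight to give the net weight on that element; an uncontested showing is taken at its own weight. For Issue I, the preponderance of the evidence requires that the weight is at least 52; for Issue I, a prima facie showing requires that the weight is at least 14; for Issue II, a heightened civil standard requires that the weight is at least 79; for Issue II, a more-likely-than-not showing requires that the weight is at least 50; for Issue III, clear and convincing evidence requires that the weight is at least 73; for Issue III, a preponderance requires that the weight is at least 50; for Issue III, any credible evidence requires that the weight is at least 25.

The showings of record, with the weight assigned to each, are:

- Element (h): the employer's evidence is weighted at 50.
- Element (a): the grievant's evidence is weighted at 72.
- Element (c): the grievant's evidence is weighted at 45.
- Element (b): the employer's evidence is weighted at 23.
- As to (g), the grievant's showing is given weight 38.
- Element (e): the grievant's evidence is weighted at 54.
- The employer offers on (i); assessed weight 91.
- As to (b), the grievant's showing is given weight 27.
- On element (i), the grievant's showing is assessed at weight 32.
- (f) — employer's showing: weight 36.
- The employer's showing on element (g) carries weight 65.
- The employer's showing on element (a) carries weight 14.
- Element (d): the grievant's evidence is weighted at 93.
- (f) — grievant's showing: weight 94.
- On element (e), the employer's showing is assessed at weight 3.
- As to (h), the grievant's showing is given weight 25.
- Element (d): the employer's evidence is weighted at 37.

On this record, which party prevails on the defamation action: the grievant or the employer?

grievant

— Issue I —
Stage I.1 — burden on grievant; standard: the preponderance of the evidence (weight is at least 52).
    (a): 72 − 14 = 58 ≥ 52 [met]
  The grievant carries Stage I.1; the employer now bears the burden.
Stage I.2 — burden on employer; standard: a prima facie showing (weight is at least 14).
    (b): 23 − 27 = -4 < 14 [not met]
  The employer does not carry Stage I.2.
The analysis ends at Stage I.2; the grievant prevails on this issue.
— Issue II —
At Stage II.1 the grievant must meet a more-likely-than-not showing (weight is at least 50): on (c) the weight is 45, < 50, so (c) does not meet the standard.
  The grievant does not carry Stage II.1.
So the employer prevails on this issue.
— Issue III —
Stage III.1 (grievant, a preponderance, weight is at least 50): (e) net 54−3=51 ≥ 50 — meets; (f) net 94−36=58 ≥ 50 — meets.
  Stage III.1 carried; the burden shifts to the employer.
Stage III.2 (employer, any credible evidence, weight is at least 25): (g) net 65−38=27 ≥ 25 — meets; (h) net 50−25=25 ≥ 25 — meets.
  Stage III.2 is satisfied; the employer continues to bear the burden.
Stage III.3 (employer, clear and convincing evidence, weight is at least 73): (i) net 91−32=59 < 73 — fails.
  Stage III.3 not carried; the employer fails its burden.
So the grievant prevails on this issue.
Per-issue: Issue I → grievant; Issue II → employer; Issue III → grievant. The grievant must prevail on a majority of issues; overall, the grievant prevails.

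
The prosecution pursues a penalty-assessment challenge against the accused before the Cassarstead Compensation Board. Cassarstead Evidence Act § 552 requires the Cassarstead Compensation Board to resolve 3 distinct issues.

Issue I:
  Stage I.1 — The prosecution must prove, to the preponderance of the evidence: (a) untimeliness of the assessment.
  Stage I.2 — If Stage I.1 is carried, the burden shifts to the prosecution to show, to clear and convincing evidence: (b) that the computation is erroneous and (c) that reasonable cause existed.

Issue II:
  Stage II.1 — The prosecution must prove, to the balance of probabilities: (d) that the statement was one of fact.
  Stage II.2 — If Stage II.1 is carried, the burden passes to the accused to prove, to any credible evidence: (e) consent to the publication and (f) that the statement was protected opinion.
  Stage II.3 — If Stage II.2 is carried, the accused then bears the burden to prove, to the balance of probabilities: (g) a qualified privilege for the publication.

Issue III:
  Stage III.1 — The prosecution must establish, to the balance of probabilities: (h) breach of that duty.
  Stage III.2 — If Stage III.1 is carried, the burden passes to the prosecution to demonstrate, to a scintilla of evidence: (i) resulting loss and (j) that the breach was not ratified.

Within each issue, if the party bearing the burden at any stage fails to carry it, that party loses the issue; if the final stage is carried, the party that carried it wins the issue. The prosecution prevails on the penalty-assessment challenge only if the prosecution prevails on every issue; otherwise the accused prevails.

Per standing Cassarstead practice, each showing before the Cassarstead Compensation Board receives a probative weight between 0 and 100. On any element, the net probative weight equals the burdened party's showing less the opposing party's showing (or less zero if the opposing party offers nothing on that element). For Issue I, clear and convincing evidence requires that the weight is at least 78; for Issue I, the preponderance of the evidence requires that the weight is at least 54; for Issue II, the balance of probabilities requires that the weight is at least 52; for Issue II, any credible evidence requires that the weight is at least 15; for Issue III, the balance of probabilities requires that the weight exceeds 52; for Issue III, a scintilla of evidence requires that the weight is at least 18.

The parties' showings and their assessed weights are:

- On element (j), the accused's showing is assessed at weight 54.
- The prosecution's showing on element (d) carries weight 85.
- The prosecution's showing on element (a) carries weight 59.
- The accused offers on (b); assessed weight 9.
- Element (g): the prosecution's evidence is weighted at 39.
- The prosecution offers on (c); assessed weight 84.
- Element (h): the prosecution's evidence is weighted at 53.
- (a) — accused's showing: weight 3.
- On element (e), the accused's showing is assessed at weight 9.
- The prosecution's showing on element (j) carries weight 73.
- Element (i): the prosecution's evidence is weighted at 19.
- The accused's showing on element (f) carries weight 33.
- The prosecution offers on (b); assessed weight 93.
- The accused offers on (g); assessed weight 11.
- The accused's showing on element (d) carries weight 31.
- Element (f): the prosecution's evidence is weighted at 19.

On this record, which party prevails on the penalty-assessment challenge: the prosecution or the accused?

prosecution

— Issue I —
Stage I.1 — burden on prosecution; standard: the preponderance of the evidence (weight is at least 54).
    (a): 59 − 3 = 56 ≥ 54 [met]
  All elements met. The prosecution retains the burden for Stage I.2.
Stage I.2 — burden on prosecution; standard: clear and convincing evidence (weight is at least 78).
    (b): 93 − 9 = 84 ≥ 78 [met]
    (c): 84 ≥ 78 [met]
  The prosecution carries the last stage.
With every stage satisfied, the prosecution prevails on this issue.
— Issue II —
At Stage II.1 the prosecution must meet the balance of probabilities (weight is at least 52): on (d) the weight is 85 less the opposing 31 gives net 54, which does reach 52, so (d) meets the standard.
  Stage II.1 carried; the burden shifts to the accused.
At Stage II.2 the accused must meet any credible evidence (weight is at least 15): on (e) the weight is 9, < 15, so (e) does not meet the standard; on (f) the weight is 33 less the opposing 19 gives net 14, which does not reach 15, so (f) does not meet the standard.
  Not every element is met, so the accused fails to carry Stage II.2.
The analysis ends at Stage II.2; the prosecution prevails on this issue.
— Issue III —
At Stage III.1 the prosecution must meet the balance of probabilities (weight exceeds 52): on (h) the weight is 53, which does exceed 52, so (h) meets the standard.
  Stage III.1 carried; the burden remains with the prosecution.
At Stage III.2 the prosecution must meet a scintilla of evidence (weight is at least 18): on (i) the weight is 19, which does reach 18, so (i) meets the standard; on (j) the weight is 73 less the opposing 54 gives net 19, ≥ 18, so (j) meets the standard.
  All elements met at the final stage.
Every stage carried; the prosecution prevails on this issue.
Per-issue: Issue I → prosecution; Issue II → prosecution; Issue III → prosecution. The prosecution must prevail on every issue; overall, the prosecution prevails.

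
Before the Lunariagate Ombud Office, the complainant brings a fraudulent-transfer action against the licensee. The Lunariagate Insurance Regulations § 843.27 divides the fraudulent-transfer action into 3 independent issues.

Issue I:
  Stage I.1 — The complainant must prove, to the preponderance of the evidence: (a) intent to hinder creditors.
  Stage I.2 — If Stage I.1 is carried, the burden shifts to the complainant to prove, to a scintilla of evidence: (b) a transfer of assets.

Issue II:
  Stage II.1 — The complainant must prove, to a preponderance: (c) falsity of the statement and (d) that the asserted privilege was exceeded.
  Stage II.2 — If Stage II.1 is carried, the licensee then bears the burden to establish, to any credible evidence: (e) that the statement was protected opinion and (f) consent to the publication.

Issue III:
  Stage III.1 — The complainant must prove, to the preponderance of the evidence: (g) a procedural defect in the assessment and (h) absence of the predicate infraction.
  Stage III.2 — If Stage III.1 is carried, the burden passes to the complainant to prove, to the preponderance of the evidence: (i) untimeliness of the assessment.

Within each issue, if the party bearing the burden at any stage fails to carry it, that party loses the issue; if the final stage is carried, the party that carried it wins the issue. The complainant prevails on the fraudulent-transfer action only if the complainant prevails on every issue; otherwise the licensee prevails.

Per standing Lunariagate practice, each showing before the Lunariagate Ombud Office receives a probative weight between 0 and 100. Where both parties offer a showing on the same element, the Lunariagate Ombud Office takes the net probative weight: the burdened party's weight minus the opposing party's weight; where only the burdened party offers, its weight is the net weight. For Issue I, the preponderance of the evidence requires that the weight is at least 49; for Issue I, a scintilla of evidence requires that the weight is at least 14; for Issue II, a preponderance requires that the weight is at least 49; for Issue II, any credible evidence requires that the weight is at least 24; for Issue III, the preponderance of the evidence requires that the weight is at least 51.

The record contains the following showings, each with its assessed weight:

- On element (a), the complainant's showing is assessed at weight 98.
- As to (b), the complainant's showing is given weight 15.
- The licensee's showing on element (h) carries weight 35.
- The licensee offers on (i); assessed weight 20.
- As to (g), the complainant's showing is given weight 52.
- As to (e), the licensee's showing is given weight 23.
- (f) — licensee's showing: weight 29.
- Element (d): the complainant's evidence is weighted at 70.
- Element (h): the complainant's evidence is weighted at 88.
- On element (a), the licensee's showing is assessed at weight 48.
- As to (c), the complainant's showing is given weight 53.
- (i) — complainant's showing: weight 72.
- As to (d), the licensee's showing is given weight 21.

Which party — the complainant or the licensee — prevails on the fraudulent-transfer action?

— Issue I —
At Stage I.1 the complainant must meet the preponderance of the evidence (weight is at least 49): on (a) the weight is 98 less the opposing 48 gives net 50, which does reach 49, so (a) meets the standard.
  Stage I.1 carried; the burden remains with the complainant.
At Stage I.2 the complainant must meet a scintilla of evidence (weight is at least 14): on (b) the weight is 15, which does reach 14, so (b) meets the standard.
  The complainant carries the last stage.
All stages carried — the complainant prevails on this issue.
— Issue II —
Stage II.1 — burden on complainant; standard: a preponderance (weight is at least 49).
    (c): 53 ≥ 49 [met]
    (d): 70 − 21 = 49 ≥ 49 [met]
  Stage II.1 is satisfied; the onus moves to the licensee.
Stage II.2 — burden on licensee; standard: any credible evidence (weight is at least 24).
    (e): 23 < 24 [not met]
    (f): 29 ≥ 24 [met]
  The licensee does not carry Stage II.2.
So the complainant prevails on this issue.
— Issue III —
Stage III.1 — burden on complainant; standard: the preponderance of the evidence (weight is at least 51).
    (g): 52 ≥ 51 [met]
    (h): 88 − 35 = 53 ≥ 51 [met]
  Stage III.1 is satisfied; the complainant continues to bear the burden.
Stage III.2 — burden on complainant; standard: the preponderance of the evidence (weight is at least 51).
    (i): 72 − 20 = 52 ≥ 51 [met]
  All elements met at the final stage.
Every stage carried; the complainant prevails on this issue.
Per-issue: Issue I → complainant; Issue II → complainant; Issue III → complainant. The complainant must prevail on every issue; overall, the complainant prevails.

complainant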